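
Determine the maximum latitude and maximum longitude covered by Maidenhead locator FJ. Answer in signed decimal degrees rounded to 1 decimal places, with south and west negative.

10.0, -60.0

Field F=5, J=9: +5·20° lon, +9·10° lat → SW at lon -80°, lat 0°.
Cell spans 20° lon × 10° lat. NE corner is SW corner plus one full cell.
latitude 10.0, longitude -60.0.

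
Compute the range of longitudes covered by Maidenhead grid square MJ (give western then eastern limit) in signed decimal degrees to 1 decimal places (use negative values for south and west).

Field M=12, J=9: +12·20° lon, +9·10° lat → SW at lon 60°, lat 0°.
Cell spans 20° lon × 10° lat.
west 60.0, east 80.0.

60.0, 80.0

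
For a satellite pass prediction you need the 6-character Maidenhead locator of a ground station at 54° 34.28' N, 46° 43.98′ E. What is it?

Add 180° to longitude and 90° to latitude: 226.7330, 144.5713.
Field (20°×10°, letters A–R): 226.7330/20 → 11 → L, 144.5713/10 → 14 → O; chars LO.
Square (2°×1°, digits 0–9): 6.7330/2 → 3, 4.5713/1 → 4; chars 34.
Subsquare (5′×2.5′, letters a–x): 0.7330/0.0833333 → 8 → i, 0.5713/0.0416667 → 13 → n; chars in.

LO34in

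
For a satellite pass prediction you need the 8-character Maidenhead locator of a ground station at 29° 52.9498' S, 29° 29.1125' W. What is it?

HG50gc18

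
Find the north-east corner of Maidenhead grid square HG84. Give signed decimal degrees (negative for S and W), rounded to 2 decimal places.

Field H=7, G=6: +7·20° lon, +6·10° lat → SW at lon -40°, lat -30°.
Square 8, 4: +8·2° lon, +4·1° lat → SW at lon -24°, lat -26°.
Cell spans 2° lon × 1° lat. NE corner is SW corner plus one full cell.
latitude -25.00, longitude -22.00.

-25.00, -22.00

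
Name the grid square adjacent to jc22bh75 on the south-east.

JC22bh84

Longitude extended square 7; +1 → 8.
Latitude extended square 5; −1 → 4.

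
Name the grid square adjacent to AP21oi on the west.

Longitude subsquare o = 14; −1 → 13 = n.
The latitude characters are unchanged.

AP21ni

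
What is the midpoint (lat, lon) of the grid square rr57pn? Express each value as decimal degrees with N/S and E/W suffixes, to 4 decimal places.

Field R=17, R=17: +17·20° lon, +17·10° lat → SW at lon 160°, lat 80°.
Square 5, 7: +5·2° lon, +7·1° lat → SW at lon 170°, lat 87°.
Subsquare p=15, n=13: +15·0.0833333° lon, +13·0.0416667° lat → SW at lon 171.25°, lat 87.5417°.
Cell spans 0.0833333° lon × 0.0416667° lat. Centre is SW corner plus half of each.
latitude 87.5625° N, longitude 171.2917° E.

87.5625° N, 171.2917° E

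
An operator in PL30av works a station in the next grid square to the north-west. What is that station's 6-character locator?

PL20xw

Longitude subsquare a = 0; −1 → -1, wraps to 23 = x, carry into square.
Longitude square 3; −1 → 2.
Latitude subsquare v = 21; +1 → 22 = w.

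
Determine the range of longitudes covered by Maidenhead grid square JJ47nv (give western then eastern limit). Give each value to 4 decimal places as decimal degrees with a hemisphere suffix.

9.0833° E, 9.1667° E

Field J=9, J=9: +9·20° lon, +9·10° lat → SW at lon 0°, lat 0°.
Square 4, 7: +4·2° lon, +7·1° lat → SW at lon 8°, lat 7°.
Subsquare n=13, v=21: +13·0.0833333° lon, +21·0.0416667° lat → SW at lon 9.08333°, lat 7.875°.
Cell spans 0.0833333° lon × 0.0416667° lat.
west 9.0833° E, east 9.1667° E.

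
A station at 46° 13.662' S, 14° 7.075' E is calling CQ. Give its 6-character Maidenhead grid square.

Add 180° to longitude and 90° to latitude: 194.1179, 43.7723.
Field: 194.1179/20 → 9 → J, 43.7723/10 → 4 → E; chars JE.
Square: 14.1179/2 → 7, 3.7723/1 → 3; chars 73.
Subsquare: 0.1179/0.0833333 → 1 → b, 0.7723/0.0416667 → 18 → s; chars bs.

JE73bs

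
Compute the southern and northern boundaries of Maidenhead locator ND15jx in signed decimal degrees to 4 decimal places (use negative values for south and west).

-54.0417, -54.0000

Field N=13, D=3: +13·20° lon, +3·10° lat → SW at lon 80°, lat -60°.
Square 1, 5: +1·2° lon, +5·1° lat → SW at lon 82°, lat -55°.
Subsquare j=9, x=23: +9·0.0833333° lon, +23·0.0416667° lat → SW at lon 82.75°, lat -54.0417°.
Cell spans 0.0833333° lon × 0.0416667° lat.
south -54.0417, north -54.0000.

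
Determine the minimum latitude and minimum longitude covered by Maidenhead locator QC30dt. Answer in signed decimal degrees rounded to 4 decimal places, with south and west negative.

-69.2083, 146.2500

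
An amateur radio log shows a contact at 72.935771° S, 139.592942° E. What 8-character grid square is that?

PB97tb15

Shift to the Maidenhead origin (180°W, 90°S): lon 319.59294, lat 17.06423.
Field: 319.59294/20 → 15 → P, 17.06423/10 → 1 → B; chars PB.
Square: 19.59294/2 → 9, 7.06423/1 → 7; chars 97.
Subsquare: 1.59294/0.0833333 → 19 → t, 0.06423/0.0416667 → 1 → b; chars tb.
Extended square: 0.00961/0.00833333 → 1, 0.02256/0.00416667 → 5; chars 15.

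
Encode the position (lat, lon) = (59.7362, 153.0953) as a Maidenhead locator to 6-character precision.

Shift to the Maidenhead origin (180°W, 90°S): lon 333.0953, lat 149.7362.
Field: 333.0953/20 → 16 → Q, 149.7362/10 → 14 → O; chars QO.
Square: 13.0953/2 → 6, 9.7362/1 → 9; chars 69.
Subsquare: 1.0953/0.0833333 → 13 → n, 0.7362/0.0416667 → 17 → r; chars nr.

QO69nr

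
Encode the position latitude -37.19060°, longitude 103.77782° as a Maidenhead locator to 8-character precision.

Add 180° to longitude and 90° to latitude: 283.77782, 52.80940.
Field (20°×10°, letters A–R): lon ⌊283.77782/20⌋ = 14 → O; lat ⌊52.80940/10⌋ = 5 → F.
Square (2°×1°, digits 0–9): lon ⌊3.77782/2⌋ = 1; lat ⌊2.80940/1⌋ = 2.
Subsquare (5′×2.5′, letters a–x): lon ⌊1.77782/0.0833333⌋ = 21 → v; lat ⌊0.80940/0.0416667⌋ = 19 → t.
Extended square (30″×15″, digits 0–9): lon ⌊0.02782/0.00833333⌋ = 3; lat ⌊0.01773/0.00416667⌋ = 4.

OF12vt34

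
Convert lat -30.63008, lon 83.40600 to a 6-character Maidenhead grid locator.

NF19qi

Add 180° to longitude and 90° to latitude: 263.4060, 59.3699.
Field: lon ⌊263.4060/20⌋ = 13 → N; lat ⌊59.3699/10⌋ = 5 → F.
Square: lon ⌊3.4060/2⌋ = 1; lat ⌊9.3699/1⌋ = 9.
Subsquare: lon ⌊1.4060/0.0833333⌋ = 16 → q; lat ⌊0.3699/0.0416667⌋ = 8 → i.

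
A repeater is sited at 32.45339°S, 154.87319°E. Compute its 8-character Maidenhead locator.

QF77kn41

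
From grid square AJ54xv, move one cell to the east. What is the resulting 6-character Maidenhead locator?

Longitude subsquare x = 23; +1 → 24, wraps to 0 = a, carry into square.
Longitude square 5; +1 → 6.
The latitude characters are unchanged.

AJ64av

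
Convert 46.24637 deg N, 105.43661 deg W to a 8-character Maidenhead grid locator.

Add 180° to longitude and 90° to latitude: 74.56339, 136.24637.
Field: lon ⌊74.56339/20⌋ = 3 → D; lat ⌊136.24637/10⌋ = 13 → N.
Square: lon ⌊14.56339/2⌋ = 7; lat ⌊6.24637/1⌋ = 6.
Subsquare: lon ⌊0.56339/0.0833333⌋ = 6 → g; lat ⌊0.24637/0.0416667⌋ = 5 → f.
Extended square: lon ⌊0.06339/0.00833333⌋ = 7; lat ⌊0.03804/0.00416667⌋ = 9.

DN76gf79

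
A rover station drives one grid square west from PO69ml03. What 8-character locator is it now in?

Longitude extended square 0; −1 → -1, wraps to 9, carry into subsquare.
Longitude subsquare m = 12; −1 → 11 = l.
The latitude characters are unchanged.

PO69ll93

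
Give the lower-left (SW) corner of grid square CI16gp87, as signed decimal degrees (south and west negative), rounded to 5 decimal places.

-3.34583, -137.43333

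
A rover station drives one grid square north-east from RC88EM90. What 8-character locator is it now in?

Longitude extended square 9; +1 → 10, wraps to 0, carry into subsquare.
Longitude subsquare e = 4; +1 → 5 = f.
Latitude extended square 0; +1 → 1.

RC88fm01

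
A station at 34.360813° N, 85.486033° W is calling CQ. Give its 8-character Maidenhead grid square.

EM74gi16

Offset from 180°W / 90°S: lon 94.51397°, lat 124.36081°.
Field: 94.51397/20 → 4 → E, 124.36081/10 → 12 → M; chars EM.
Square: 14.51397/2 → 7, 4.36081/1 → 4; chars 74.
Subsquare: 0.51397/0.0833333 → 6 → g, 0.36081/0.0416667 → 8 → i; chars gi.
Extended square: 0.01397/0.00833333 → 1, 0.02748/0.00416667 → 6; chars 16.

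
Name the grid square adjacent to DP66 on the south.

DP65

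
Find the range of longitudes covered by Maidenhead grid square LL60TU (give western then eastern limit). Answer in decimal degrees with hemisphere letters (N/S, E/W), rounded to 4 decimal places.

Field L=11, L=11: +11·20° lon, +11·10° lat → SW at lon 40°, lat 20°.
Square 6, 0: +6·2° lon, +0·1° lat → SW at lon 52°, lat 20°.
Subsquare t=19, u=20: +19·0.0833333° lon, +20·0.0416667° lat → SW at lon 53.5833°, lat 20.8333°.
Cell spans 0.0833333° lon × 0.0416667° lat.
west 53.5833° E, east 53.6667° E.

53.5833° E, 53.6667° E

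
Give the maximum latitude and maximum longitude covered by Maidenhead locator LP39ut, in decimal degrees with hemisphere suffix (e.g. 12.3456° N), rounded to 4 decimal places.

69.8333° N, 47.7500° E

Field L=11, P=15: +11·20° lon, +15·10° lat → SW at lon 40°, lat 60°.
Square 3, 9: +3·2° lon, +9·1° lat → SW at lon 46°, lat 69°.
Subsquare u=20, t=19: +20·0.0833333° lon, +19·0.0416667° lat → SW at lon 47.6667°, lat 69.7917°.
Cell spans 0.0833333° lon × 0.0416667° lat. NE corner is SW corner plus one full cell.
latitude 69.8333° N, longitude 47.7500° E.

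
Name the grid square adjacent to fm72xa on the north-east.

FM82ab

Longitude subsquare x = 23; +1 → 24, wraps to 0 = a, carry into square.
Longitude square 7; +1 → 8.
Latitude subsquare a = 0; +1 → 1 = b.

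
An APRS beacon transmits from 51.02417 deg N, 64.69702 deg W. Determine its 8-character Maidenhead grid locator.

FO71pa65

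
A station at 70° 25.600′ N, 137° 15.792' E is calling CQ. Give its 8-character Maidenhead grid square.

PQ80pk12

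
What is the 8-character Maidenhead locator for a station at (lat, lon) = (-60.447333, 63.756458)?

Offset from 180°W / 90°S: lon 243.75646°, lat 29.55267°.
Field (20°×10°, letters A–R): 243.75646/20 → 12 → M, 29.55267/10 → 2 → C; chars MC.
Square (2°×1°, digits 0–9): 3.75646/2 → 1, 9.55267/1 → 9; chars 19.
Subsquare (5′×2.5′, letters a–x): 1.75646/0.0833333 → 21 → v, 0.55267/0.0416667 → 13 → n; chars vn.
Extended square (30″×15″, digits 0–9): 0.00646/0.00833333 → 0, 0.01100/0.00416667 → 2; chars 02.

MC19vn02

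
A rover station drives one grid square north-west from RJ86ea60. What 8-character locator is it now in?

Longitude extended square 6; −1 → 5.
Latitude extended square 0; +1 → 1.

RJ86ea51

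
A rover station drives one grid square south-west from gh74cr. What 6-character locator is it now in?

Longitude subsquare c = 2; −1 → 1 = b.
Latitude subsquare r = 17; −1 → 16 = q.

GH74bq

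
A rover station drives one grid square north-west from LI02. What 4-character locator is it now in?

KI93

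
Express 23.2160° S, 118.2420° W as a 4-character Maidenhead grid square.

Offset from 180°W / 90°S: lon 61.76°, lat 66.78°.
Field (20°×10°, letters A–R): 61.76/20 → 3 → D, 66.78/10 → 6 → G; chars DG.
Square (2°×1°, digits 0–9): 1.76/2 → 0, 6.78/1 → 6; chars 06.

DG06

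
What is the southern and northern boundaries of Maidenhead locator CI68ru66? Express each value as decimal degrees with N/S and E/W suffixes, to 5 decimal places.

1.14167° S, 1.13750° S

Field C=2, I=8: +2·20° lon, +8·10° lat → SW at lon -140°, lat -10°.
Square 6, 8: +6·2° lon, +8·1° lat → SW at lon -128°, lat -2°.
Subsquare r=17, u=20: +17·0.0833333° lon, +20·0.0416667° lat → SW at lon -126.583°, lat -1.16667°.
Extended square 6, 6: +6·0.00833333° lon, +6·0.00416667° lat → SW at lon -126.533°, lat -1.14167°.
Cell spans 0.00833333° lon × 0.00416667° lat.
south 1.14167° S, north 1.13750° S.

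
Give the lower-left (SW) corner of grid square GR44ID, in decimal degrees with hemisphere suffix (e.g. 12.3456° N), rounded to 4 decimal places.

84.1250° N, 51.3333° W

Field G=6, R=17: +6·20° lon, +17·10° lat → SW at lon -60°, lat 80°.
Square 4, 4: +4·2° lon, +4·1° lat → SW at lon -52°, lat 84°.
Subsquare i=8, d=3: +8·0.0833333° lon, +3·0.0416667° lat → SW at lon -51.3333°, lat 84.125°.
latitude 84.1250° N, longitude 51.3333° W.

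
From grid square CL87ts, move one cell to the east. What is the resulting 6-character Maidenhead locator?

CL87us

Longitude subsquare t = 19; +1 → 20 = u.
The latitude characters are unchanged.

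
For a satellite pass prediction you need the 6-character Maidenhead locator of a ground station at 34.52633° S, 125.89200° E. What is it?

Offset from 180°W / 90°S: lon 305.8920°, lat 55.4737°.
Field: lon ⌊305.8920/20⌋ = 15 → P; lat ⌊55.4737/10⌋ = 5 → F.
Square: lon ⌊5.8920/2⌋ = 2; lat ⌊5.4737/1⌋ = 5.
Subsquare: lon ⌊1.8920/0.0833333⌋ = 22 → w; lat ⌊0.4737/0.0416667⌋ = 11 → l.

PF25wl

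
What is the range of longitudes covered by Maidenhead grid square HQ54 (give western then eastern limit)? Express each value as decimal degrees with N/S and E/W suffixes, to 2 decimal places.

30.00° W, 28.00° W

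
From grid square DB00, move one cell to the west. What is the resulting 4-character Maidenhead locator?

CB90

Longitude square 0; −1 → -1, wraps to 9, carry into field.
Longitude field D = 3; −1 → 2 = C.
The latitude characters are unchanged.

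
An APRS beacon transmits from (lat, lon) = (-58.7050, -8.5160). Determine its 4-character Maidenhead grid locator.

Shift to the Maidenhead origin (180°W, 90°S): lon 171.48, lat 31.30.
Field: 171.48/20 → 8 → I, 31.30/10 → 3 → D; chars ID.
Square: 11.48/2 → 5, 1.30/1 → 1; chars 51.

ID51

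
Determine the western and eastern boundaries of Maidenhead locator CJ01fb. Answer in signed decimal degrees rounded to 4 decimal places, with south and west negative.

Field C=2, J=9: +2·20° lon, +9·10° lat → SW at lon -140°, lat 0°.
Square 0, 1: +0·2° lon, +1·1° lat → SW at lon -140°, lat 1°.
Subsquare f=5, b=1: +5·0.0833333° lon, +1·0.0416667° lat → SW at lon -139.583°, lat 1.04167°.
Cell spans 0.0833333° lon × 0.0416667° lat.
west -139.5833, east -139.5000.

-139.5833, -139.5000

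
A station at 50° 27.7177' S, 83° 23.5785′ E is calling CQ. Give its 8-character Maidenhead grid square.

ND19qm79

Offset from 180°W / 90°S: lon 263.39297°, lat 39.53804°.
Field: lon ⌊263.39297/20⌋ = 13 → N; lat ⌊39.53804/10⌋ = 3 → D.
Square: lon ⌊3.39297/2⌋ = 1; lat ⌊9.53804/1⌋ = 9.
Subsquare: lon ⌊1.39297/0.0833333⌋ = 16 → q; lat ⌊0.53804/0.0416667⌋ = 12 → m.
Extended square: lon ⌊0.05964/0.00833333⌋ = 7; lat ⌊0.03804/0.00416667⌋ = 9.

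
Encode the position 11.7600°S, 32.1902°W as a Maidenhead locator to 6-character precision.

HH38vf

Add 180° to longitude and 90° to latitude: 147.8098, 78.2400.
Field: 147.8098/20 → 7 → H, 78.2400/10 → 7 → H; chars HH.
Square: 7.8098/2 → 3, 8.2400/1 → 8; chars 38.
Subsquare: 1.8098/0.0833333 → 21 → v, 0.2400/0.0416667 → 5 → f; chars vf.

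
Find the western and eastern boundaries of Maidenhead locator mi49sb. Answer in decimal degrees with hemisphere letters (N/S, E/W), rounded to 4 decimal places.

Field M=12, I=8: +12·20° lon, +8·10° lat → SW at lon 60°, lat -10°.
Square 4, 9: +4·2° lon, +9·1° lat → SW at lon 68°, lat -1°.
Subsquare s=18, b=1: +18·0.0833333° lon, +1·0.0416667° lat → SW at lon 69.5°, lat -0.958333°.
Cell spans 0.0833333° lon × 0.0416667° lat.
west 69.5000° E, east 69.5833° E.

69.5000° E, 69.5833° E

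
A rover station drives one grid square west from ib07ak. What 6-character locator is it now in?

HB97xk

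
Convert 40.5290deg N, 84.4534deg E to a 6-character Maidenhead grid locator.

Offset from 180°W / 90°S: lon 264.4534°, lat 130.5290°.
Field (20°×10°, letters A–R): lon ⌊264.4534/20⌋ = 13 → N; lat ⌊130.5290/10⌋ = 13 → N.
Square (2°×1°, digits 0–9): lon ⌊4.4534/2⌋ = 2; lat ⌊0.5290/1⌋ = 0.
Subsquare (5′×2.5′, letters a–x): lon ⌊0.4534/0.0833333⌋ = 5 → f; lat ⌊0.5290/0.0416667⌋ = 12 → m.

NN20fm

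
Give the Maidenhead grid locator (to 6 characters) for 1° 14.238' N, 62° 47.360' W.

FJ81of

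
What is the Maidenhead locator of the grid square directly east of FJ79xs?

FJ89as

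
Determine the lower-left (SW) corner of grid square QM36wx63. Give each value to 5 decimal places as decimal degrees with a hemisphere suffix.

Field Q=16, M=12: +16·20° lon, +12·10° lat → SW at lon 140°, lat 30°.
Square 3, 6: +3·2° lon, +6·1° lat → SW at lon 146°, lat 36°.
Subsquare w=22, x=23: +22·0.0833333° lon, +23·0.0416667° lat → SW at lon 147.833°, lat 36.9583°.
Extended square 6, 3: +6·0.00833333° lon, +3·0.00416667° lat → SW at lon 147.883°, lat 36.9708°.
latitude 36.97083° N, longitude 147.88333° E.

36.97083° N, 147.88333° E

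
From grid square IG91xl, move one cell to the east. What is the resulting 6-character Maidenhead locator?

JG01al

Longitude subsquare x = 23; +1 → 24, wraps to 0 = a, carry into square.
Longitude square 9; +1 → 10, wraps to 0, carry into field.
Longitude field I = 8; +1 → 9 = J.
The latitude characters are unchanged.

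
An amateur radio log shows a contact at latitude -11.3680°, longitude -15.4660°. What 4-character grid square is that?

Add 180° to longitude and 90° to latitude: 164.53, 78.63.
Field: 164.53/20 → 8 → I, 78.63/10 → 7 → H; chars IH.
Square: 4.53/2 → 2, 8.63/1 → 8; chars 28.

IH28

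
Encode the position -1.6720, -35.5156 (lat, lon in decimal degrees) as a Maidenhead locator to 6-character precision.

HI28fh

Offset from 180°W / 90°S: lon 144.4844°, lat 88.3280°.
Field (20°×10°, letters A–R): 144.4844/20 → 7 → H, 88.3280/10 → 8 → I; chars HI.
Square (2°×1°, digits 0–9): 4.4844/2 → 2, 8.3280/1 → 8; chars 28.
Subsquare (5′×2.5′, letters a–x): 0.4844/0.0833333 → 5 → f, 0.3280/0.0416667 → 7 → h; chars fh.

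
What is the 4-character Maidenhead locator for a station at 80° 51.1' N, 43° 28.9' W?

GR80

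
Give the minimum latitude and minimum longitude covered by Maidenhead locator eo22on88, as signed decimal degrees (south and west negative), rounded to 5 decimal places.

52.57500, -94.76667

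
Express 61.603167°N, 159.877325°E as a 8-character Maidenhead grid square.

Offset from 180°W / 90°S: lon 339.87733°, lat 151.60317°.
Field: lon ⌊339.87733/20⌋ = 16 → Q; lat ⌊151.60317/10⌋ = 15 → P.
Square: lon ⌊19.87733/2⌋ = 9; lat ⌊1.60317/1⌋ = 1.
Subsquare: lon ⌊1.87733/0.0833333⌋ = 22 → w; lat ⌊0.60317/0.0416667⌋ = 14 → o.
Extended square: lon ⌊0.04399/0.00833333⌋ = 5; lat ⌊0.01983/0.00416667⌋ = 4.

QP91wo54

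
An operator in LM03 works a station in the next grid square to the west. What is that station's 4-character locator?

KM93

Longitude square 0; −1 → -1, wraps to 9, carry into field.
Longitude field L = 11; −1 → 10 = K.
The latitude characters are unchanged.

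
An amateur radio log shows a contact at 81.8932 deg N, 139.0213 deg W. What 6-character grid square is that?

CR01lv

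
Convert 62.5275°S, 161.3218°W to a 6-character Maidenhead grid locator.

AC97il

Shift to the Maidenhead origin (180°W, 90°S): lon 18.6782, lat 27.4725.
Field: 18.6782/20 → 0 → A, 27.4725/10 → 2 → C; chars AC.
Square: 18.6782/2 → 9, 7.4725/1 → 7; chars 97.
Subsquare: 0.6782/0.0833333 → 8 → i, 0.4725/0.0416667 → 11 → l; chars il.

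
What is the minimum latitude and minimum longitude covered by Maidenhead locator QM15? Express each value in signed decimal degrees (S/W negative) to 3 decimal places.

35.000, 142.000

Field Q=16, M=12: +16·20° lon, +12·10° lat → SW at lon 140°, lat 30°.
Square 1, 5: +1·2° lon, +5·1° lat → SW at lon 142°, lat 35°.
latitude 35.000, longitude 142.000.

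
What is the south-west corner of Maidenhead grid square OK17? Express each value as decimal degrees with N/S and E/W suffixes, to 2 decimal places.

17.00° N, 102.00° E

Field O=14, K=10: +14·20° lon, +10·10° lat → SW at lon 100°, lat 10°.
Square 1, 7: +1·2° lon, +7·1° lat → SW at lon 102°, lat 17°.
latitude 17.00° N, longitude 102.00° E.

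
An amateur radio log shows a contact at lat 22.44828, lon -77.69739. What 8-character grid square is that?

FL12dk67

Shift to the Maidenhead origin (180°W, 90°S): lon 102.30261, lat 112.44828.
Field: lon ⌊102.30261/20⌋ = 5 → F; lat ⌊112.44828/10⌋ = 11 → L.
Square: lon ⌊2.30261/2⌋ = 1; lat ⌊2.44828/1⌋ = 2.
Subsquare: lon ⌊0.30261/0.0833333⌋ = 3 → d; lat ⌊0.44828/0.0416667⌋ = 10 → k.
Extended square: lon ⌊0.05261/0.00833333⌋ = 6; lat ⌊0.03161/0.00416667⌋ = 7.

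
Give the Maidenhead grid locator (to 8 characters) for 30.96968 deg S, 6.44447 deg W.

IF69sa67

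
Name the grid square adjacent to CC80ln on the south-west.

Longitude subsquare l = 11; −1 → 10 = k.
Latitude subsquare n = 13; −1 → 12 = m.

CC80km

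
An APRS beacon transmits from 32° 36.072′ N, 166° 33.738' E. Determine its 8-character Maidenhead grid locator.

RM32go74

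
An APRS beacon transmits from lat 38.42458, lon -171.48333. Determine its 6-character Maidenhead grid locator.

AM48gk

Add 180° to longitude and 90° to latitude: 8.5167, 128.4246.
Field: 8.5167/20 → 0 → A, 128.4246/10 → 12 → M; chars AM.
Square: 8.5167/2 → 4, 8.4246/1 → 8; chars 48.
Subsquare: 0.5167/0.0833333 → 6 → g, 0.4246/0.0416667 → 10 → k; chars gk.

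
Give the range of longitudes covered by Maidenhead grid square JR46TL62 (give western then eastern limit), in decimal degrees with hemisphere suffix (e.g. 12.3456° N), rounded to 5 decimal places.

9.63333° E, 9.64167° E

Field J=9, R=17: +9·20° lon, +17·10° lat → SW at lon 0°, lat 80°.
Square 4, 6: +4·2° lon, +6·1° lat → SW at lon 8°, lat 86°.
Subsquare t=19, l=11: +19·0.0833333° lon, +11·0.0416667° lat → SW at lon 9.58333°, lat 86.4583°.
Extended square 6, 2: +6·0.00833333° lon, +2·0.00416667° lat → SW at lon 9.63333°, lat 86.4667°.
Cell spans 0.00833333° lon × 0.00416667° lat.
west 9.63333° E, east 9.64167° E.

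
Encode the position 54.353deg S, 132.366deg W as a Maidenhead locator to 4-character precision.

Offset from 180°W / 90°S: lon 47.63°, lat 35.65°.
Field: 47.63/20 → 2 → C, 35.65/10 → 3 → D; chars CD.
Square: 7.63/2 → 3, 5.65/1 → 5; chars 35.

CD35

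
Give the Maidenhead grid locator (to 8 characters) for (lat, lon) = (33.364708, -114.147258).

Offset from 180°W / 90°S: lon 65.85274°, lat 123.36471°.
Field (20°×10°, letters A–R): 65.85274/20 → 3 → D, 123.36471/10 → 12 → M; chars DM.
Square (2°×1°, digits 0–9): 5.85274/2 → 2, 3.36471/1 → 3; chars 23.
Subsquare (5′×2.5′, letters a–x): 1.85274/0.0833333 → 22 → w, 0.36471/0.0416667 → 8 → i; chars wi.
Extended square (30″×15″, digits 0–9): 0.01941/0.00833333 → 2, 0.03137/0.00416667 → 7; chars 27.

DM23wi27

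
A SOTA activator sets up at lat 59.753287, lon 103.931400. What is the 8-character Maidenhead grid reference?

Shift to the Maidenhead origin (180°W, 90°S): lon 283.93140, lat 149.75329.
Field: lon ⌊283.93140/20⌋ = 14 → O; lat ⌊149.75329/10⌋ = 14 → O.
Square: lon ⌊3.93140/2⌋ = 1; lat ⌊9.75329/1⌋ = 9.
Subsquare: lon ⌊1.93140/0.0833333⌋ = 23 → x; lat ⌊0.75329/0.0416667⌋ = 18 → s.
Extended square: lon ⌊0.01473/0.00833333⌋ = 1; lat ⌊0.00329/0.00416667⌋ = 0.

OO19xs10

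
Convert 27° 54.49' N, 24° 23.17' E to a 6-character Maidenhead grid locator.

KL27ev

Shift to the Maidenhead origin (180°W, 90°S): lon 204.3862, lat 117.9082.
Field: lon ⌊204.3862/20⌋ = 10 → K; lat ⌊117.9082/10⌋ = 11 → L.
Square: lon ⌊4.3862/2⌋ = 2; lat ⌊7.9082/1⌋ = 7.
Subsquare: lon ⌊0.3862/0.0833333⌋ = 4 → e; lat ⌊0.9082/0.0416667⌋ = 21 → v.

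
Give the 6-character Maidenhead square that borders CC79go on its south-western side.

Longitude subsquare g = 6; −1 → 5 = f.
Latitude subsquare o = 14; −1 → 13 = n.

CC79fn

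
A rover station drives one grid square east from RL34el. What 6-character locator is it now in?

Longitude subsquare e = 4; +1 → 5 = f.
The latitude characters are unchanged.

RL34fl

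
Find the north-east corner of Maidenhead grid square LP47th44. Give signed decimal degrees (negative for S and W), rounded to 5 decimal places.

Field L=11, P=15: +11·20° lon, +15·10° lat → SW at lon 40°, lat 60°.
Square 4, 7: +4·2° lon, +7·1° lat → SW at lon 48°, lat 67°.
Subsquare t=19, h=7: +19·0.0833333° lon, +7·0.0416667° lat → SW at lon 49.5833°, lat 67.2917°.
Extended square 4, 4: +4·0.00833333° lon, +4·0.00416667° lat → SW at lon 49.6167°, lat 67.3083°.
Cell spans 0.00833333° lon × 0.00416667° lat. NE corner is SW corner plus one full cell.
latitude 67.31250, longitude 49.62500.

67.31250, 49.62500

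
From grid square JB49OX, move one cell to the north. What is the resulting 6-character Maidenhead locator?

JC40oa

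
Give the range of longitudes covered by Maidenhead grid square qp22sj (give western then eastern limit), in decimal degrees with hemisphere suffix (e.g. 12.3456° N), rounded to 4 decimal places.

Field Q=16, P=15: +16·20° lon, +15·10° lat → SW at lon 140°, lat 60°.
Square 2, 2: +2·2° lon, +2·1° lat → SW at lon 144°, lat 62°.
Subsquare s=18, j=9: +18·0.0833333° lon, +9·0.0416667° lat → SW at lon 145.5°, lat 62.375°.
Cell spans 0.0833333° lon × 0.0416667° lat.
west 145.5000° E, east 145.5833° E.

145.5000° E, 145.5833° E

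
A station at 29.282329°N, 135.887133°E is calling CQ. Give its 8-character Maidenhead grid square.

Add 180° to longitude and 90° to latitude: 315.88713, 119.28233.
Field: lon ⌊315.88713/20⌋ = 15 → P; lat ⌊119.28233/10⌋ = 11 → L.
Square: lon ⌊15.88713/2⌋ = 7; lat ⌊9.28233/1⌋ = 9.
Subsquare: lon ⌊1.88713/0.0833333⌋ = 22 → w; lat ⌊0.28233/0.0416667⌋ = 6 → g.
Extended square: lon ⌊0.05380/0.00833333⌋ = 6; lat ⌊0.03233/0.00416667⌋ = 7.

PL79wg67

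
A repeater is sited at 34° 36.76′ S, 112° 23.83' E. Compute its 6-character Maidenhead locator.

OF65ej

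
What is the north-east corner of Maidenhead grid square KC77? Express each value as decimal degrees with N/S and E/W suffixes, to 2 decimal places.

Field K=10, C=2: +10·20° lon, +2·10° lat → SW at lon 20°, lat -70°.
Square 7, 7: +7·2° lon, +7·1° lat → SW at lon 34°, lat -63°.
Cell spans 2° lon × 1° lat. NE corner is SW corner plus one full cell.
latitude 62.00° S, longitude 36.00° E.

62.00° S, 36.00° E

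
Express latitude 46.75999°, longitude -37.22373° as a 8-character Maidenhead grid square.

HN16js32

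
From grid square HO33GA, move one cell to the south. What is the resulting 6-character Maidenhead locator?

Latitude subsquare a = 0; −1 → -1, wraps to 23 = x, carry into square.
Latitude square 3; −1 → 2.
The longitude characters are unchanged.

HO32gx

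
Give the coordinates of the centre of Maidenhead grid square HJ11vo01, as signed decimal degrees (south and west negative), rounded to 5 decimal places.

1.58958, -36.24583

Field H=7, J=9: +7·20° lon, +9·10° lat → SW at lon -40°, lat 0°.
Square 1, 1: +1·2° lon, +1·1° lat → SW at lon -38°, lat 1°.
Subsquare v=21, o=14: +21·0.0833333° lon, +14·0.0416667° lat → SW at lon -36.25°, lat 1.58333°.
Extended square 0, 1: +0·0.00833333° lon, +1·0.00416667° lat → SW at lon -36.25°, lat 1.5875°.
Cell spans 0.00833333° lon × 0.00416667° lat. Centre is SW corner plus half of each.
latitude 1.58958, longitude -36.24583.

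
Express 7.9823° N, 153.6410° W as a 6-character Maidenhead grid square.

Shift to the Maidenhead origin (180°W, 90°S): lon 26.3590, lat 97.9823.
Field: lon ⌊26.3590/20⌋ = 1 → B; lat ⌊97.9823/10⌋ = 9 → J.
Square: lon ⌊6.3590/2⌋ = 3; lat ⌊7.9823/1⌋ = 7.
Subsquare: lon ⌊0.3590/0.0833333⌋ = 4 → e; lat ⌊0.9823/0.0416667⌋ = 23 → x.

BJ37ex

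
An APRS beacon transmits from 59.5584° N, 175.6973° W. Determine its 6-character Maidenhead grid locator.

AO29dn

Offset from 180°W / 90°S: lon 4.3027°, lat 149.5584°.
Field (20°×10°, letters A–R): lon ⌊4.3027/20⌋ = 0 → A; lat ⌊149.5584/10⌋ = 14 → O.
Square (2°×1°, digits 0–9): lon ⌊4.3027/2⌋ = 2; lat ⌊9.5584/1⌋ = 9.
Subsquare (5′×2.5′, letters a–x): lon ⌊0.3027/0.0833333⌋ = 3 → d; lat ⌊0.5584/0.0416667⌋ = 13 → n.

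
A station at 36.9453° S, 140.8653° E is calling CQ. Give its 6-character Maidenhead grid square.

QF03kb

Add 180° to longitude and 90° to latitude: 320.8653, 53.0547.
Field: lon ⌊320.8653/20⌋ = 16 → Q; lat ⌊53.0547/10⌋ = 5 → F.
Square: lon ⌊0.8653/2⌋ = 0; lat ⌊3.0547/1⌋ = 3.
Subsquare: lon ⌊0.8653/0.0833333⌋ = 10 → k; lat ⌊0.0547/0.0416667⌋ = 1 → b.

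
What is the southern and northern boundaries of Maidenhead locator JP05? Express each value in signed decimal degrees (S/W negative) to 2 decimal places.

Field J=9, P=15: +9·20° lon, +15·10° lat → SW at lon 0°, lat 60°.
Square 0, 5: +0·2° lon, +5·1° lat → SW at lon 0°, lat 65°.
Cell spans 2° lon × 1° lat.
south 65.00, north 66.00.

65.00, 66.00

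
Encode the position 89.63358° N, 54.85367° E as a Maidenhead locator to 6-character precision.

LR79kp

Shift to the Maidenhead origin (180°W, 90°S): lon 234.8537, lat 179.6336.
Field: lon ⌊234.8537/20⌋ = 11 → L; lat ⌊179.6336/10⌋ = 17 → R.
Square: lon ⌊14.8537/2⌋ = 7; lat ⌊9.6336/1⌋ = 9.
Subsquare: lon ⌊0.8537/0.0833333⌋ = 10 → k; lat ⌊0.6336/0.0416667⌋ = 15 → p.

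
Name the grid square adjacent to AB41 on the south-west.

Longitude square 4; −1 → 3.
Latitude square 1; −1 → 0.

AB30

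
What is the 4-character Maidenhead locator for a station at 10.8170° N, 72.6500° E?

MK60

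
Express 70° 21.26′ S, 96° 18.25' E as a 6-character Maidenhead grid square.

Offset from 180°W / 90°S: lon 276.3042°, lat 19.6457°.
Field: 276.3042/20 → 13 → N, 19.6457/10 → 1 → B; chars NB.
Square: 16.3042/2 → 8, 9.6457/1 → 9; chars 89.
Subsquare: 0.3042/0.0833333 → 3 → d, 0.6457/0.0416667 → 15 → p; chars dp.

NB89dp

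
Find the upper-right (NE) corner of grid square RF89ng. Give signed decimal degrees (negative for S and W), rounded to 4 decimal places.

-30.7083, 177.1667

Field R=17, F=5: +17·20° lon, +5·10° lat → SW at lon 160°, lat -40°.
Square 8, 9: +8·2° lon, +9·1° lat → SW at lon 176°, lat -31°.
Subsquare n=13, g=6: +13·0.0833333° lon, +6·0.0416667° lat → SW at lon 177.083°, lat -30.75°.
Cell spans 0.0833333° lon × 0.0416667° lat. NE corner is SW corner plus one full cell.
latitude -30.7083, longitude 177.1667.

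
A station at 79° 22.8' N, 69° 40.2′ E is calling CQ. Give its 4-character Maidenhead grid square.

Shift to the Maidenhead origin (180°W, 90°S): lon 249.67, lat 169.38.
Field: lon ⌊249.67/20⌋ = 12 → M; lat ⌊169.38/10⌋ = 16 → Q.
Square: lon ⌊9.67/2⌋ = 4; lat ⌊9.38/1⌋ = 9.

MQ49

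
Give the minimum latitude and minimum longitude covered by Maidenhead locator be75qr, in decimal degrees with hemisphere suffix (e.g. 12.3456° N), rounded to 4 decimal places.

44.2917° S, 144.6667° W

Field B=1, E=4: +1·20° lon, +4·10° lat → SW at lon -160°, lat -50°.
Square 7, 5: +7·2° lon, +5·1° lat → SW at lon -146°, lat -45°.
Subsquare q=16, r=17: +16·0.0833333° lon, +17·0.0416667° lat → SW at lon -144.667°, lat -44.2917°.
latitude 44.2917° S, longitude 144.6667° W.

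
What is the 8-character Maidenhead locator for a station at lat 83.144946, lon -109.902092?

DR53bd14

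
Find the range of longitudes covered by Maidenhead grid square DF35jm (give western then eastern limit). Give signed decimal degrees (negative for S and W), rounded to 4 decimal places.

-113.2500, -113.1667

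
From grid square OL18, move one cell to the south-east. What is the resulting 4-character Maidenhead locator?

Longitude square 1; +1 → 2.
Latitude square 8; −1 → 7.

OL27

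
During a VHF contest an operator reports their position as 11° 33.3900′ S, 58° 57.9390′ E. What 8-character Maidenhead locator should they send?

LH98lk56

Add 180° to longitude and 90° to latitude: 238.96565, 78.44350.
Field (20°×10°, letters A–R): lon ⌊238.96565/20⌋ = 11 → L; lat ⌊78.44350/10⌋ = 7 → H.
Square (2°×1°, digits 0–9): lon ⌊18.96565/2⌋ = 9; lat ⌊8.44350/1⌋ = 8.
Subsquare (5′×2.5′, letters a–x): lon ⌊0.96565/0.0833333⌋ = 11 → l; lat ⌊0.44350/0.0416667⌋ = 10 → k.
Extended square (30″×15″, digits 0–9): lon ⌊0.04898/0.00833333⌋ = 5; lat ⌊0.02683/0.00416667⌋ = 6.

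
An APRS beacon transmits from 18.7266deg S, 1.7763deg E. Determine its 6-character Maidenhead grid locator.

JH01vg

Add 180° to longitude and 90° to latitude: 181.7763, 71.2734.
Field (20°×10°, letters A–R): 181.7763/20 → 9 → J, 71.2734/10 → 7 → H; chars JH.
Square (2°×1°, digits 0–9): 1.7763/2 → 0, 1.2734/1 → 1; chars 01.
Subsquare (5′×2.5′, letters a–x): 1.7763/0.0833333 → 21 → v, 0.2734/0.0416667 → 6 → g; chars vg.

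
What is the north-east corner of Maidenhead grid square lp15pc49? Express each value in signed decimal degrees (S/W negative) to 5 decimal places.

65.12500, 43.29167

Field L=11, P=15: +11·20° lon, +15·10° lat → SW at lon 40°, lat 60°.
Square 1, 5: +1·2° lon, +5·1° lat → SW at lon 42°, lat 65°.
Subsquare p=15, c=2: +15·0.0833333° lon, +2·0.0416667° lat → SW at lon 43.25°, lat 65.0833°.
Extended square 4, 9: +4·0.00833333° lon, +9·0.00416667° lat → SW at lon 43.2833°, lat 65.1208°.
Cell spans 0.00833333° lon × 0.00416667° lat. NE corner is SW corner plus one full cell.
latitude 65.12500, longitude 43.29167.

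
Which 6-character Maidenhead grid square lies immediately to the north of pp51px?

Latitude subsquare x = 23; +1 → 24, wraps to 0 = a, carry into square.
Latitude square 1; +1 → 2.
The longitude characters are unchanged.

PP52pa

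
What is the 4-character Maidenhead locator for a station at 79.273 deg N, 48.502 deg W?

Add 180° to longitude and 90° to latitude: 131.50, 169.27.
Field (20°×10°, letters A–R): lon ⌊131.50/20⌋ = 6 → G; lat ⌊169.27/10⌋ = 16 → Q.
Square (2°×1°, digits 0–9): lon ⌊11.50/2⌋ = 5; lat ⌊9.27/1⌋ = 9.

GQ59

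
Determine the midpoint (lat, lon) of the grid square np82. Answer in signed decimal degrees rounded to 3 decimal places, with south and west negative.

Field N=13, P=15: +13·20° lon, +15·10° lat → SW at lon 80°, lat 60°.
Square 8, 2: +8·2° lon, +2·1° lat → SW at lon 96°, lat 62°.
Cell spans 2° lon × 1° lat. Centre is SW corner plus half of each.
latitude 62.500, longitude 97.000.

62.500, 97.000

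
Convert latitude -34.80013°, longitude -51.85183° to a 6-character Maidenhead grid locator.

Shift to the Maidenhead origin (180°W, 90°S): lon 128.1482, lat 55.1999.
Field (20°×10°, letters A–R): lon ⌊128.1482/20⌋ = 6 → G; lat ⌊55.1999/10⌋ = 5 → F.
Square (2°×1°, digits 0–9): lon ⌊8.1482/2⌋ = 4; lat ⌊5.1999/1⌋ = 5.
Subsquare (5′×2.5′, letters a–x): lon ⌊0.1482/0.0833333⌋ = 1 → b; lat ⌊0.1999/0.0416667⌋ = 4 → e.

GF45be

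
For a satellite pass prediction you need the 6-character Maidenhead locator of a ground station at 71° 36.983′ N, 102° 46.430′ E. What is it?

OQ11jo

Shift to the Maidenhead origin (180°W, 90°S): lon 282.7738, lat 161.6164.
Field: lon ⌊282.7738/20⌋ = 14 → O; lat ⌊161.6164/10⌋ = 16 → Q.
Square: lon ⌊2.7738/2⌋ = 1; lat ⌊1.6164/1⌋ = 1.
Subsquare: lon ⌊0.7738/0.0833333⌋ = 9 → j; lat ⌊0.6164/0.0416667⌋ = 14 → o.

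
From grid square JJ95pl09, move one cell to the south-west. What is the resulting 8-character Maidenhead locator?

Longitude extended square 0; −1 → -1, wraps to 9, carry into subsquare.
Longitude subsquare p = 15; −1 → 14 = o.
Latitude extended square 9; −1 → 8.

JJ95ol98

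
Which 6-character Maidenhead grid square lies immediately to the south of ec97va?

EC96vx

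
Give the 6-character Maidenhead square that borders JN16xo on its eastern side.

Longitude subsquare x = 23; +1 → 24, wraps to 0 = a, carry into square.
Longitude square 1; +1 → 2.
The latitude characters are unchanged.

JN26ao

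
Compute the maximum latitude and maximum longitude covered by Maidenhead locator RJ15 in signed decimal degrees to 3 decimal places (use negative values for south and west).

Field R=17, J=9: +17·20° lon, +9·10° lat → SW at lon 160°, lat 0°.
Square 1, 5: +1·2° lon, +5·1° lat → SW at lon 162°, lat 5°.
Cell spans 2° lon × 1° lat. NE corner is SW corner plus one full cell.
latitude 6.000, longitude 164.000.

6.000, 164.000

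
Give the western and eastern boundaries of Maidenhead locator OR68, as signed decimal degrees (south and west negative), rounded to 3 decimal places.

Field O=14, R=17: +14·20° lon, +17·10° lat → SW at lon 100°, lat 80°.
Square 6, 8: +6·2° lon, +8·1° lat → SW at lon 112°, lat 88°.
Cell spans 2° lon × 1° lat.
west 112.000, east 114.000.

112.000, 114.000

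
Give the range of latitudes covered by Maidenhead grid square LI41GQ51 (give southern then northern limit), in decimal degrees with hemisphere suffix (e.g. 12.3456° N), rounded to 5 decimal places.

8.32917° S, 8.32500° S

Field L=11, I=8: +11·20° lon, +8·10° lat → SW at lon 40°, lat -10°.
Square 4, 1: +4·2° lon, +1·1° lat → SW at lon 48°, lat -9°.
Subsquare g=6, q=16: +6·0.0833333° lon, +16·0.0416667° lat → SW at lon 48.5°, lat -8.33333°.
Extended square 5, 1: +5·0.00833333° lon, +1·0.00416667° lat → SW at lon 48.5417°, lat -8.32917°.
Cell spans 0.00833333° lon × 0.00416667° lat.
south 8.32917° S, north 8.32500° S.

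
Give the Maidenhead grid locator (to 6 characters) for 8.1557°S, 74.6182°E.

Shift to the Maidenhead origin (180°W, 90°S): lon 254.6182, lat 81.8443.
Field (20°×10°, letters A–R): 254.6182/20 → 12 → M, 81.8443/10 → 8 → I; chars MI.
Square (2°×1°, digits 0–9): 14.6182/2 → 7, 1.8443/1 → 1; chars 71.
Subsquare (5′×2.5′, letters a–x): 0.6182/0.0833333 → 7 → h, 0.8443/0.0416667 → 20 → u; chars hu.

MI71hu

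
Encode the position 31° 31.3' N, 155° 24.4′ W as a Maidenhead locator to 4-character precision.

BM21

Offset from 180°W / 90°S: lon 24.59°, lat 121.52°.
Field: lon ⌊24.59/20⌋ = 1 → B; lat ⌊121.52/10⌋ = 12 → M.
Square: lon ⌊4.59/2⌋ = 2; lat ⌊1.52/1⌋ = 1.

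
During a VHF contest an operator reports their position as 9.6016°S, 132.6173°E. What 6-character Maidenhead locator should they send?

PI60hj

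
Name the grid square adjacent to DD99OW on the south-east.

DD99pv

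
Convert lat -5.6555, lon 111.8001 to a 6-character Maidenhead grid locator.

OI54vi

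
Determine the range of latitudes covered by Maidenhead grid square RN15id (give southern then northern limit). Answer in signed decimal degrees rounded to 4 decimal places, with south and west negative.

Field R=17, N=13: +17·20° lon, +13·10° lat → SW at lon 160°, lat 40°.
Square 1, 5: +1·2° lon, +5·1° lat → SW at lon 162°, lat 45°.
Subsquare i=8, d=3: +8·0.0833333° lon, +3·0.0416667° lat → SW at lon 162.667°, lat 45.125°.
Cell spans 0.0833333° lon × 0.0416667° lat.
south 45.1250, north 45.1667.

45.1250, 45.1667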